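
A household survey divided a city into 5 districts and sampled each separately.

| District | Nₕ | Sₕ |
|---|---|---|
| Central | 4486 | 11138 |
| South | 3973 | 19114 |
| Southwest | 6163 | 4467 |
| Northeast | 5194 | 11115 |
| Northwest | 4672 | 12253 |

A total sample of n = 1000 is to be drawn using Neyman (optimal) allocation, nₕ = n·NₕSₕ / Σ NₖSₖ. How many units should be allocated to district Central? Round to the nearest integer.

186

Σ NₕSₕ = 4486·11138 + 3973·19114 + 6163·4467 + 5194·11115 + 4672·12253 = 268412437.
Share for Central: 49965068/268412437 = 0.18615.
n_Central = 1000 × 0.18615 = 186.150... → 186.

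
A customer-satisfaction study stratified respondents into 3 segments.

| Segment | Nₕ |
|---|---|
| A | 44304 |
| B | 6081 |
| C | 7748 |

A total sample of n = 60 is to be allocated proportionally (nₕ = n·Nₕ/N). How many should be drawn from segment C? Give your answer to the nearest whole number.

N = 44304 + 6081 + 7748 = 58133.
n_C = 60·7748/58133 = 7.997... → 8.

8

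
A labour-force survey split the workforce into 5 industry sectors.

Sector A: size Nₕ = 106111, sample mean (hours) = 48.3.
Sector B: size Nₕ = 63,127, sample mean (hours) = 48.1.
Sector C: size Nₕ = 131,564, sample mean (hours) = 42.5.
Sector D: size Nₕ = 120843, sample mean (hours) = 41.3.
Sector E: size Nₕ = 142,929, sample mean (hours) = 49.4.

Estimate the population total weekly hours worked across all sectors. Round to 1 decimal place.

Population total = Σ Nₕ·x̄ₕ (each stratum's size times its mean).
106111·48.3 + 63127·48.1 + 131564·42.5 + 120843·41.3 + 142929·49.4 = 5125161.3 + 3036408.7 + 5591470 + 4990815.9 + 7060692.6 = 25804548.5.

25804548.5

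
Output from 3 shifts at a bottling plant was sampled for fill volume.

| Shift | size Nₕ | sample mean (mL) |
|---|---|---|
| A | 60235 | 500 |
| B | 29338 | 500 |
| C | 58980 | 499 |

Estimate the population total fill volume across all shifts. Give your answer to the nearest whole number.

Estimate total by summing Nₕ·x̄ₕ over strata.
60235·500 + 29338·500 + 58980·499 = 30117500 + 14669000 + 29431020 = 74217520.

74217520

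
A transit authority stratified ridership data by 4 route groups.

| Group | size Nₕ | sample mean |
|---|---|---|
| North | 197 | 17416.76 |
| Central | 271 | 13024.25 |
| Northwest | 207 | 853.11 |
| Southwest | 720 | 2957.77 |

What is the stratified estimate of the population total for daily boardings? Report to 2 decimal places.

Estimate total by summing Nₕ·x̄ₕ over strata.
197·17416.76 + 271·13024.25 + 207·853.11 + 720·2957.77 = 3431101.72 + 3529571.75 + 176593.77 + 2129594.4 = 9266861.64.

9266861.64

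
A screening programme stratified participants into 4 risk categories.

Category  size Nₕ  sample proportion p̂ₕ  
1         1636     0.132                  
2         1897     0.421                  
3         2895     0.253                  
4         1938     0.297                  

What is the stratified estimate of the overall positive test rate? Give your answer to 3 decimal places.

0.278

N = 1636 + 1897 + 2895 + 1938 = 8366.
Overall proportion = Σ (Nₕ/N)·p̂ₕ.
Σ Nₕp̂ₕ = 215.952 + 798.637 + 732.435 + 575.586 = 2322.61.
2322.61 / 8366 = 0.27762... → 0.278.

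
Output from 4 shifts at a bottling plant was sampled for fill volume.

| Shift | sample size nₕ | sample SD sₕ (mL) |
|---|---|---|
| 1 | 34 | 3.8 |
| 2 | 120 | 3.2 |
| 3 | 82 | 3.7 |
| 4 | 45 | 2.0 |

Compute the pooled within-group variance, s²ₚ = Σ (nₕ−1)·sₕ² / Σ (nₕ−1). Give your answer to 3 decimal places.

1: (34−1)·3.8² = 33·14.44 = 476.52
2: (120−1)·3.2² = 119·10.24 = 1218.56
3: (82−1)·3.7² = 81·13.69 = 1108.89
4: (45−1)·2.0² = 44·4 = 176
Numerator = 2979.97; denominator = Σ(nₕ−1) = 277.
s²ₚ = 2979.97/277 = 10.75801... → 10.758.

10.758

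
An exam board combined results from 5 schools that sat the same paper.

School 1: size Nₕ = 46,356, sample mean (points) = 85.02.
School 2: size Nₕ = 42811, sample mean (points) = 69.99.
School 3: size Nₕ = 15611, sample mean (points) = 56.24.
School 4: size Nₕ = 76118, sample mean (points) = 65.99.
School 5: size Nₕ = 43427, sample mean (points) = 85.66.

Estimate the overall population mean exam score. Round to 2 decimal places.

N = 224323; weights Wₕ = Nₕ/N = (0.2066, 0.1908, 0.0696, 0.3393, 0.1936).
x̄_st = Σ Wₕ·x̄ₕ = 0.2066·85.02 + 0.1908·69.99 + 0.0696·56.24 + 0.3393·65.99 + 0.1936·85.66 ≈ 73.8153...
→ 73.82.

73.82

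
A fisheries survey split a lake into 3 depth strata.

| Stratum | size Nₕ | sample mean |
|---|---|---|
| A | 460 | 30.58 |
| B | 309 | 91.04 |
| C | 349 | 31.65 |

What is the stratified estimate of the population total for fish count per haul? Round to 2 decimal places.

53244.01

Estimate total by summing Nₕ·x̄ₕ over strata.
460·30.58 + 309·91.04 + 349·31.65 = 14066.8 + 28131.36 + 11045.85 = 53244.01.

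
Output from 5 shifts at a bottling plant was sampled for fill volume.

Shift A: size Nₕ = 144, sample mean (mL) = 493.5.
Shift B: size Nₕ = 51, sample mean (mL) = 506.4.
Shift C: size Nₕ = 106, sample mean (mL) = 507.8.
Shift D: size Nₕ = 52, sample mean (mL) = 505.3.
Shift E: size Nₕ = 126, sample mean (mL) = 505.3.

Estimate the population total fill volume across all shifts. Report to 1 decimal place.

240660.6

Estimate total by summing Nₕ·x̄ₕ over strata.
144·493.5 + 51·506.4 + 106·507.8 + 52·505.3 + 126·505.3 = 71064 + 25826.4 + 53826.8 + 26275.6 + 63667.8 = 240660.6.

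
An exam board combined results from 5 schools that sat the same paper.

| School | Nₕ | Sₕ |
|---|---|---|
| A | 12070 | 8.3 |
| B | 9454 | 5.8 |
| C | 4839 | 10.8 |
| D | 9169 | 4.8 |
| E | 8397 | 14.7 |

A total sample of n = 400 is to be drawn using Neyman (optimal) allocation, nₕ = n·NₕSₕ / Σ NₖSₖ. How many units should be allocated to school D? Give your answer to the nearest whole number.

Σ NₕSₕ = 12070·8.3 + 9454·5.8 + 4839·10.8 + 9169·4.8 + 8397·14.7 = 374722.5.
Share for D: 44011.2/374722.5 = 0.11745.
n_D = 400 × 0.11745 = 46.980... → 47.

47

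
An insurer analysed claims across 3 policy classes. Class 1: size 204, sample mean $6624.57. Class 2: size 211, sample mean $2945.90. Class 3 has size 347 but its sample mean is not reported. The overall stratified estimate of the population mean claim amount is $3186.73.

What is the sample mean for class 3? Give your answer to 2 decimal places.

1312.08

Σ Nₕx̄ₕ = N·μ, so 347·x̄_3 = 762·3186.73 − (204·6624.57 + 211·2945.90).
= 2428288.26 − 1972997.18 = 455291.08.
x̄_3 = 455291.08 / 347 = 1312.0780... → 1312.08.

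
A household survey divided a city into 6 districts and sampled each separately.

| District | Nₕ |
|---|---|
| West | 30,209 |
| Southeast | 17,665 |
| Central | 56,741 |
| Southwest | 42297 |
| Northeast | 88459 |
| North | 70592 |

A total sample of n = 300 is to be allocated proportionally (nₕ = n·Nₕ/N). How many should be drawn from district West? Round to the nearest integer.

N = 30209 + 17665 + 56741 + 42297 + 88459 + 70592 = 305963.
n_West = 300·30209/305963 = 29.620... → 30.

30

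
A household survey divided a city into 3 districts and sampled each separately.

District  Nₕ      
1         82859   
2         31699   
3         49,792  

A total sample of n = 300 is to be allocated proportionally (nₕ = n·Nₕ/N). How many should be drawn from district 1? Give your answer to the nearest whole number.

151

N = 82859 + 31699 + 49792 = 164350.
n_1 = 300·82859/164350 = 151.249... → 151.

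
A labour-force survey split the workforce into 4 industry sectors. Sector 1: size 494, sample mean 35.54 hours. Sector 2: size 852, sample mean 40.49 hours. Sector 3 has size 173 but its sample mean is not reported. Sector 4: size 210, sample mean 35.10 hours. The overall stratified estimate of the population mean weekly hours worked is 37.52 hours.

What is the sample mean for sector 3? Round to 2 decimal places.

Σ Nₕx̄ₕ = N·μ, so 173·x̄_3 = 1729·37.52 − (494·35.54 + 852·40.49 + 210·35.10).
= 64872.08 − 59425.24 = 5446.84.
x̄_3 = 5446.84 / 173 = 31.4846... → 31.48.

31.48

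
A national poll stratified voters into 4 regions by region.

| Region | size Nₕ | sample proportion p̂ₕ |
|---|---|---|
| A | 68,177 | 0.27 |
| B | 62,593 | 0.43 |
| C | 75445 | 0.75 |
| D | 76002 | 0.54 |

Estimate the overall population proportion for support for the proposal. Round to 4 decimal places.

0.5065

N = 68177 + 62593 + 75445 + 76002 = 282217.
Overall proportion = Σ (Nₕ/N)·p̂ₕ.
Σ Nₕp̂ₕ = 18407.79 + 26914.99 + 56583.75 + 41041.08 = 142947.61.
142947.61 / 282217 = 0.506517... → 0.5065.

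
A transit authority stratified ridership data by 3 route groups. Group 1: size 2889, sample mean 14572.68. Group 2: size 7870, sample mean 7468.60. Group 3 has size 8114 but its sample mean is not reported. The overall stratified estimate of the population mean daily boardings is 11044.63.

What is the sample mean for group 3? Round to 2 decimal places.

13256.96

N = 2889 + 7870 + 8114 = 18873.
Overall total = μ·N = 11044.63·18873 = 208445301.99.
Subtract the known strata: 2889·14572.68 + 7870·7468.60 = 100878354.52.
Remaining total for group 3: 208445301.99 − 100878354.52 = 107566947.47.
Divide by its size: 107566947.47 / 8114 = 13256.9568... → 13256.96.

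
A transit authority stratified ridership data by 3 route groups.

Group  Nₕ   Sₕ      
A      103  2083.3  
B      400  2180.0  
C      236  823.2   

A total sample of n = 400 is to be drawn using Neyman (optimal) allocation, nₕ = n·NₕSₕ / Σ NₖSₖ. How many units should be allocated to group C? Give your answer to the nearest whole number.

A: NₕSₕ = 103·2083.3 = 214579.9
B: NₕSₕ = 400·2180.0 = 872000
C: NₕSₕ = 236·823.2 = 194275.2
Σ NₕSₕ = 1280855.1.
n_C = 400·194275.2/1280855.1 = 60.670... → 61.

61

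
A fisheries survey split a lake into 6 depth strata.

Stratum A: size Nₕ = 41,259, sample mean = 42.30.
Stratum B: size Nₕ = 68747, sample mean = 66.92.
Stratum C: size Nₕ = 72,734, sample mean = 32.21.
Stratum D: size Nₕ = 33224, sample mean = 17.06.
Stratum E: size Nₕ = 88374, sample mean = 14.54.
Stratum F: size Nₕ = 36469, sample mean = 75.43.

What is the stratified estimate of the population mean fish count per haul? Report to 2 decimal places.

N = 41259 + 68747 + 72734 + 33224 + 88374 + 36469 = 340807.
Overall mean = Σ (Nₕ/N)·x̄ₕ — weight by population share, not a simple average.
Σ Nₕx̄ₕ = 41259·42.30 + 68747·66.92 + 72734·32.21 + 33224·17.06 + 88374·14.54 + 36469·75.43 = 1745255.7 + 4600549.24 + 2342762.14 + 566801.44 + 1284957.96 + 2750856.67 = 13291183.15.
Divide by N: 13291183.15 / 340807 = 38.9991... → 39.00.

39.00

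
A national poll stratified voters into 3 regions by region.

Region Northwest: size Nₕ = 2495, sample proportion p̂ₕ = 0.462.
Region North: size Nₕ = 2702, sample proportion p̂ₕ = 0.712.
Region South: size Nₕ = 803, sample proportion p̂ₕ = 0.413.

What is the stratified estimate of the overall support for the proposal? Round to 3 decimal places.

0.568

Wₕ = Nₕ/N with N = 6000: 0.4158, 0.4503, 0.1338.
p̂_st = 0.4158·0.462 + 0.4503·0.712 + 0.1338·0.413 ≈ 0.56803... → 0.568.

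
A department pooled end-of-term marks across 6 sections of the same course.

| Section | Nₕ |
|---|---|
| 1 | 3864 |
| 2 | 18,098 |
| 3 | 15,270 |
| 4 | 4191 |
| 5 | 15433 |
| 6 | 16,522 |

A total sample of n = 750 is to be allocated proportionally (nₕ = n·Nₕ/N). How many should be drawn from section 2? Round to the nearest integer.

N = 3864 + 18098 + 15270 + 4191 + 15433 + 16522 = 73378.
n_2 = 750·18098/73378 = 184.981... → 185.

185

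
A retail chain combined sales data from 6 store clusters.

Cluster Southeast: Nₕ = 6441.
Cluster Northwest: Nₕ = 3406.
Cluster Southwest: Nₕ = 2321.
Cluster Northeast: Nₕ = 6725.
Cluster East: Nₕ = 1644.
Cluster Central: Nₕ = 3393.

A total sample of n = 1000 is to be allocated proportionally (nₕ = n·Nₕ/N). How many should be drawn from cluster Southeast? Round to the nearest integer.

269

N = 6441 + 3406 + 2321 + 6725 + 1644 + 3393 = 23930.
n_Southeast = 1000·6441/23930 = 269.160... → 269.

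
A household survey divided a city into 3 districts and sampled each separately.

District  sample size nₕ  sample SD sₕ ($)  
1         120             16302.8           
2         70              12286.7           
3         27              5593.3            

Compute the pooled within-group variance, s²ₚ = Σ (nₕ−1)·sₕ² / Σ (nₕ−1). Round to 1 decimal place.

200270234.4

1: (120−1)·16302.8² = 119·265781287.84 = 31627973252.96
2: (70−1)·12286.7² = 69·150962996.89 = 10416446785.41
3: (27−1)·5593.3² = 26·31285004.89 = 813410127.14
Numerator = 42857830165.51; denominator = Σ(nₕ−1) = 214.
s²ₚ = 42857830165.51/214 = 200270234.418... → 200270234.4.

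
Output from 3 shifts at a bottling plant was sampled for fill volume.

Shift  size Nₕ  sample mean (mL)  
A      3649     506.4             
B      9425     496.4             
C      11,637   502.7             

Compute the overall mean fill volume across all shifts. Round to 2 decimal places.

N = 24711; weights Wₕ = Nₕ/N = (0.1477, 0.3814, 0.4709).
x̄_st = Σ Wₕ·x̄ₕ = 0.1477·506.4 + 0.3814·496.4 + 0.4709·502.7 ≈ 500.8435...
→ 500.84.

500.84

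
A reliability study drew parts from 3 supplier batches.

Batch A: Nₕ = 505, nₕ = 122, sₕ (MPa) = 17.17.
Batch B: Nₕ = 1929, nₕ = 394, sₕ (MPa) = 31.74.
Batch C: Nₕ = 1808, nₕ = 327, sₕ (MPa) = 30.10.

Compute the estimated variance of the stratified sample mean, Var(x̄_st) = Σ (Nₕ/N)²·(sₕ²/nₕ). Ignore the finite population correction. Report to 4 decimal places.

N = 4242; Wₕ = Nₕ/N.
batch A: (505/4242)²·17.17²/122 = 0.0342470
batch B: (1929/4242)²·31.74²/394 = 0.5287383
batch C: (1808/4242)²·30.10²/327 = 0.5033160
Sum = 1.0663013 → 1.0663.

1.0663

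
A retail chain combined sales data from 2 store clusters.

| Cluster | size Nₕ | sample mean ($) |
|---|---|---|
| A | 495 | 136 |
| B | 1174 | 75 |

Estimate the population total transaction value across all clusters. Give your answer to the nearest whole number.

A: 495·136 = 67320
B: 1174·75 = 88050
τ̂ = Σ Nₕx̄ₕ = 155370.

155370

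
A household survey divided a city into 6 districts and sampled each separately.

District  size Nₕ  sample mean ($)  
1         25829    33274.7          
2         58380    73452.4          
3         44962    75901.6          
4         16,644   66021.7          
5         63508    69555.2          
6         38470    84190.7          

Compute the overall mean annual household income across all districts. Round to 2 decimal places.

N = 25829 + 58380 + 44962 + 16644 + 63508 + 38470 = 247793.
Overall mean = Σ (Nₕ/N)·x̄ₕ — weight by population share, not a simple average.
Σ Nₕx̄ₕ = 25829·33274.7 + 58380·73452.4 + 44962·75901.6 + 16644·66021.7 + 63508·69555.2 + 38470·84190.7 = 859452226.3 + 4288151112 + 3412687739.2 + 1098865174.8 + 4417311641.6 + 3238816229 = 17315284122.9.
Divide by N: 17315284122.9 / 247793 = 69878.0196... → 69878.02.

69878.02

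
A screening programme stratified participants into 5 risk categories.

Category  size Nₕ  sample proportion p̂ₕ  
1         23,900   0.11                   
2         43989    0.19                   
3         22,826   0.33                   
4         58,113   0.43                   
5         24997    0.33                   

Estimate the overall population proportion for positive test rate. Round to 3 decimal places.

N = 23900 + 43989 + 22826 + 58113 + 24997 = 173825.
Overall proportion = Σ (Nₕ/N)·p̂ₕ.
Σ Nₕp̂ₕ = 2629 + 8357.91 + 7532.58 + 24988.59 + 8249.01 = 51757.09.
51757.09 / 173825 = 0.29775... → 0.298.

0.298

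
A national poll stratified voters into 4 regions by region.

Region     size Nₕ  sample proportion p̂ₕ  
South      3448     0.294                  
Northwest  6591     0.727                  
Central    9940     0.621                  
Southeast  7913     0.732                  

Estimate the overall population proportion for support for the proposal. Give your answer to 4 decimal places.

N = 3448 + 6591 + 9940 + 7913 = 27892.
Overall proportion = Σ (Nₕ/N)·p̂ₕ.
Σ Nₕp̂ₕ = 1013.712 + 4791.657 + 6172.74 + 5792.316 = 17770.425.
17770.425 / 27892 = 0.637115... → 0.6371.

0.6371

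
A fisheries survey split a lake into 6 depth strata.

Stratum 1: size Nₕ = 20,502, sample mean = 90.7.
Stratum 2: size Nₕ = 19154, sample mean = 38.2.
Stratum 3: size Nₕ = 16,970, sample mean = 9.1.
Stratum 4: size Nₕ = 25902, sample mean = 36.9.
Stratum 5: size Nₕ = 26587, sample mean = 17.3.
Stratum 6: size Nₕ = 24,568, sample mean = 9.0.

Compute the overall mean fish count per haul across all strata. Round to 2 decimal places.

N = 133683; weights Wₕ = Nₕ/N = (0.1534, 0.1433, 0.1269, 0.1938, 0.1989, 0.1838).
x̄_st = Σ Wₕ·x̄ₕ = 0.1534·90.7 + 0.1433·38.2 + 0.1269·9.1 + 0.1938·36.9 + 0.1989·17.3 + 0.1838·9.0 ≈ 32.7827...
→ 32.78.

32.78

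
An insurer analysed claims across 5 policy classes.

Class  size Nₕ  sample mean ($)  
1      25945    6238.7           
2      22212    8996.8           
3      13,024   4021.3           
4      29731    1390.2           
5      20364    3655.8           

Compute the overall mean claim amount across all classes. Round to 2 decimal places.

x̄_st = (Σ Nₕx̄ₕ) / (Σ Nₕ) = (25945·6238.7 + 22212·8996.8 + 13024·4021.3 + 29731·1390.2 + 20364·3655.8) / 111276
= 529852151.7 / 111276 = 4761.6031... → 4761.60.

4761.60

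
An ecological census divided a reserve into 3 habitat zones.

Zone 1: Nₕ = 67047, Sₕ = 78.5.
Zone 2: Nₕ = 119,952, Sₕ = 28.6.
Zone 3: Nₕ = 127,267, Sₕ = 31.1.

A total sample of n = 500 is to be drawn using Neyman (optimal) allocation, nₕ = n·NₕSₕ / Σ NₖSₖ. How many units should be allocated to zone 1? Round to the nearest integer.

1: NₕSₕ = 67047·78.5 = 5263189.5
2: NₕSₕ = 119952·28.6 = 3430627.2
3: NₕSₕ = 127267·31.1 = 3958003.7
Σ NₕSₕ = 12651820.4.
n_1 = 500·5263189.5/12651820.4 = 208.001... → 208.

208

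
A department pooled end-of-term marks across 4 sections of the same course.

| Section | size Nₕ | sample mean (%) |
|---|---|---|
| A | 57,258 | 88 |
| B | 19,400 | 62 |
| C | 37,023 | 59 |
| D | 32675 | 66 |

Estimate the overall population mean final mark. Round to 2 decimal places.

72.31

N = 146356; weights Wₕ = Nₕ/N = (0.3912, 0.1326, 0.2530, 0.2233).
x̄_st = Σ Wₕ·x̄ₕ = 0.3912·88 + 0.1326·62 + 0.2530·59 + 0.2233·66 ≈ 72.3060...
→ 72.31.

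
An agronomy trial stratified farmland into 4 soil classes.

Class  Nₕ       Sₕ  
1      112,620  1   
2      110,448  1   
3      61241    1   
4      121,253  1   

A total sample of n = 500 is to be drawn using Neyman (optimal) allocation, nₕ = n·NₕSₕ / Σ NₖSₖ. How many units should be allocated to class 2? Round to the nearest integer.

1: NₕSₕ = 112620·1 = 112620
2: NₕSₕ = 110448·1 = 110448
3: NₕSₕ = 61241·1 = 61241
4: NₕSₕ = 121253·1 = 121253
Σ NₕSₕ = 405562.
n_2 = 500·110448/405562 = 136.167... → 136.

136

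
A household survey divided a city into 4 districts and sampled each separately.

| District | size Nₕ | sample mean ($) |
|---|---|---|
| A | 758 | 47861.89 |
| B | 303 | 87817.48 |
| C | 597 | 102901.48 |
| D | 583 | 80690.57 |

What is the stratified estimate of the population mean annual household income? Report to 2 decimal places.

76467.11

N = 758 + 303 + 597 + 583 = 2241.
Overall mean = Σ (Nₕ/N)·x̄ₕ — weight by population share, not a simple average.
Σ Nₕx̄ₕ = 758·47861.89 + 303·87817.48 + 597·102901.48 + 583·80690.57 = 36279312.62 + 26608696.44 + 61432183.56 + 47042602.31 = 171362794.93.
Divide by N: 171362794.93 / 2241 = 76467.1106... → 76467.11.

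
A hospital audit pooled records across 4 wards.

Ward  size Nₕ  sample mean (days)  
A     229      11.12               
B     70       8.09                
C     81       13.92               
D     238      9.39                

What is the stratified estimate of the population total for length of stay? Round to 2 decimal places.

6475.12

A: 229·11.12 = 2546.48
B: 70·8.09 = 566.3
C: 81·13.92 = 1127.52
D: 238·9.39 = 2234.82
τ̂ = Σ Nₕx̄ₕ = 6475.12.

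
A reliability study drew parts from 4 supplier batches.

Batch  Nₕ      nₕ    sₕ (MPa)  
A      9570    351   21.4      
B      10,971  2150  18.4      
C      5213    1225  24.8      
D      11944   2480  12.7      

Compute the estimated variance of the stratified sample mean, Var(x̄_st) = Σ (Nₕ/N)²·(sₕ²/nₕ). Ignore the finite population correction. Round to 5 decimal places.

0.11355

N = 37698. Term for each stratum: Wₕ²sₕ²/nₕ.
Var(x̄_st) = 0.08408290 + 0.01333684 + 0.00960077 + 0.00652858 = 0.11354909 → 0.11355.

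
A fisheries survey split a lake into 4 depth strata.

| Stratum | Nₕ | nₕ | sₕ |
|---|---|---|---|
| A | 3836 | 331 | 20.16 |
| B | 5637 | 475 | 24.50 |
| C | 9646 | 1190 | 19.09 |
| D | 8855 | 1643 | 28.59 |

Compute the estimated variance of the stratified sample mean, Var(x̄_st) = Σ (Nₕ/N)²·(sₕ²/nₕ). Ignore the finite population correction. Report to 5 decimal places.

0.16066

N = 27974. Term for each stratum: Wₕ²sₕ²/nₕ.
Var(x̄_st) = 0.02308879 + 0.05131277 + 0.03641248 + 0.04984926 = 0.16066330 → 0.16066.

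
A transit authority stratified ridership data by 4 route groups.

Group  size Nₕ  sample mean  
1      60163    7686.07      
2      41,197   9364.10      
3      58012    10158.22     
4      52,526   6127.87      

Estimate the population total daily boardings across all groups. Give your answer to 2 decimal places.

Estimate total by summing Nₕ·x̄ₕ over strata.
60163·7686.07 + 41197·9364.10 + 58012·10158.22 + 52526·6127.87 = 462417029.41 + 385772827.7 + 589298658.64 + 321872499.62 = 1759361015.37.

1759361015.37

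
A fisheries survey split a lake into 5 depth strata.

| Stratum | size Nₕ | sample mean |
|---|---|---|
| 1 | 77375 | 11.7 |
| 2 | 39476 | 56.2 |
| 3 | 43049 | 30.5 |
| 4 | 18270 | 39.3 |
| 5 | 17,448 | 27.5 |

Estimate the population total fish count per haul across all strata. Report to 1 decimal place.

Population total = Σ Nₕ·x̄ₕ (each stratum's size times its mean).
77375·11.7 + 39476·56.2 + 43049·30.5 + 18270·39.3 + 17448·27.5 = 905287.5 + 2218551.2 + 1312994.5 + 718011 + 479820 = 5634664.2.

5634664.2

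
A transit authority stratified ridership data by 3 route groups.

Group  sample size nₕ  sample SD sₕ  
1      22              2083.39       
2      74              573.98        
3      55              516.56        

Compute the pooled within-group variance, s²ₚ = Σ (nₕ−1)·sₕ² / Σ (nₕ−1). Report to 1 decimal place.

875742.7

Degrees of freedom: 21 + 73 + 54 = 148.
Σ(nₕ−1)sₕ² = 21·4340513.8921 + 73·329453.0404 + 54·266834.2336 = 129609912.2977.
s²ₚ = 129609912.2977 / 148 = 875742.651... → 875742.7.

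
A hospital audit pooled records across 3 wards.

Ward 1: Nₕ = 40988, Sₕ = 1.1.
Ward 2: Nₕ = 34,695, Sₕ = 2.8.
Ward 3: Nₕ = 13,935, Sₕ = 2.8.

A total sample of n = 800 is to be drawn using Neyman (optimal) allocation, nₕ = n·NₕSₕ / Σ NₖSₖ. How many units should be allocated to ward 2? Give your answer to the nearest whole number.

429

Σ NₕSₕ = 40988·1.1 + 34695·2.8 + 13935·2.8 = 181250.8.
Share for 2: 97146/181250.8 = 0.53598.
n_2 = 800 × 0.53598 = 428.780... → 429.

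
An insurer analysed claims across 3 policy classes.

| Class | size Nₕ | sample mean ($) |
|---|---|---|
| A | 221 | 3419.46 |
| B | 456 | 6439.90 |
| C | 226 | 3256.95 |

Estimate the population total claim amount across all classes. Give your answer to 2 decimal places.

Estimate total by summing Nₕ·x̄ₕ over strata.
221·3419.46 + 456·6439.90 + 226·3256.95 = 755700.66 + 2936594.4 + 736070.7 = 4428365.76.

4428365.76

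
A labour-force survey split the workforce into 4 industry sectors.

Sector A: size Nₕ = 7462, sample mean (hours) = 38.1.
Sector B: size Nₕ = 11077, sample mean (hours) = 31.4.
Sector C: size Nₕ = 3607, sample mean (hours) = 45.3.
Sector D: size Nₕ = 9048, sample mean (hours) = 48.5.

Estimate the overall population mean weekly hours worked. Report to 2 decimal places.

x̄_st = (Σ Nₕx̄ₕ) / (Σ Nₕ) = (7462·38.1 + 11077·31.4 + 3607·45.3 + 9048·48.5) / 31194
= 1234345.1 / 31194 = 39.5700... → 39.57.

39.57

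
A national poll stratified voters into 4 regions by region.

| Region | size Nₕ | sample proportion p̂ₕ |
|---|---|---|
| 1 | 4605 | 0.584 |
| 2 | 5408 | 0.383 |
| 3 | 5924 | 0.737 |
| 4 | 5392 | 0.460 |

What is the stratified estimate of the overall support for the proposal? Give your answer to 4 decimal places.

N = 4605 + 5408 + 5924 + 5392 = 21329.
Overall proportion = Σ (Nₕ/N)·p̂ₕ.
Σ Nₕp̂ₕ = 2689.32 + 2071.264 + 4365.988 + 2480.32 = 11606.892.
11606.892 / 21329 = 0.544184... → 0.5442.

0.5442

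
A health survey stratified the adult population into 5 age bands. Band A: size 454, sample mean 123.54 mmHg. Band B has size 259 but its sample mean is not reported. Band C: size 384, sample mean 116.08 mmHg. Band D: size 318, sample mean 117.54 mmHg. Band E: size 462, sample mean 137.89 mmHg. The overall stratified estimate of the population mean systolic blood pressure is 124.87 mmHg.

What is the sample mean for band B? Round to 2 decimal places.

N = 454 + 259 + 384 + 318 + 462 = 1877.
Overall total = μ·N = 124.87·1877 = 234380.99.
Subtract the known strata: 454·123.54 + 384·116.08 + 318·117.54 + 462·137.89 = 201744.78.
Remaining total for band B: 234380.99 − 201744.78 = 32636.21.
Divide by its size: 32636.21 / 259 = 126.0085... → 126.01.

126.01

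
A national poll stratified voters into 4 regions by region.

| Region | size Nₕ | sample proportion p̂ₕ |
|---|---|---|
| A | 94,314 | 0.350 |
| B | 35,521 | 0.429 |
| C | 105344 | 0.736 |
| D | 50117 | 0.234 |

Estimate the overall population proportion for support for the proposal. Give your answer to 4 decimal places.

0.4820

Wₕ = Nₕ/N with N = 285296: 0.3306, 0.1245, 0.3692, 0.1757.
p̂_st = 0.3306·0.350 + 0.1245·0.429 + 0.3692·0.736 + 0.1757·0.234 ≈ 0.481987... → 0.4820.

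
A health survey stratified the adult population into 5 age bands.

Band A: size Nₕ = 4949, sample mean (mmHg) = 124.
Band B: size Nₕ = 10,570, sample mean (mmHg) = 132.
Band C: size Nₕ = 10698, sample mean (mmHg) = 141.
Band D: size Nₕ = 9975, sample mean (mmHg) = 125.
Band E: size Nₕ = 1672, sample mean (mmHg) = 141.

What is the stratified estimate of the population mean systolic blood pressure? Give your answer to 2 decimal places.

132.05

N = 37864; weights Wₕ = Nₕ/N = (0.1307, 0.2792, 0.2825, 0.2634, 0.0442).
x̄_st = Σ Wₕ·x̄ₕ = 0.1307·124 + 0.2792·132 + 0.2825·141 + 0.2634·125 + 0.0442·141 ≈ 132.0505...
→ 132.05.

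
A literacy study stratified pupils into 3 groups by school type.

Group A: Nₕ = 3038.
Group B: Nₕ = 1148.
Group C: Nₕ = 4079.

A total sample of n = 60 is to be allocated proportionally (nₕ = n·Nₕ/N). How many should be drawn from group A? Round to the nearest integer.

22

N = 3038 + 1148 + 4079 = 8265.
n_A = 60·3038/8265 = 22.054... → 22.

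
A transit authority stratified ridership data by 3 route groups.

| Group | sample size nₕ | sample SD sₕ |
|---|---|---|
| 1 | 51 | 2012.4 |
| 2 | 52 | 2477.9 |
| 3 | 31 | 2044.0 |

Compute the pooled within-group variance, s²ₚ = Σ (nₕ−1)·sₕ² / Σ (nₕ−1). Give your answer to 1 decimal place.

4892863.9

Degrees of freedom: 50 + 51 + 30 = 131.
Σ(nₕ−1)sₕ² = 50·4049753.76 + 51·6139988.41 + 30·4177936 = 640965176.91.
s²ₚ = 640965176.91 / 131 = 4892863.946... → 4892863.9.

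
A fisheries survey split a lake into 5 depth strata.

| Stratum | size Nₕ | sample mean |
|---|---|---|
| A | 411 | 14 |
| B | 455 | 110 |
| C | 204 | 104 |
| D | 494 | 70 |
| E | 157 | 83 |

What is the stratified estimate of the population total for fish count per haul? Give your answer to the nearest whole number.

124631

A: 411·14 = 5754
B: 455·110 = 50050
C: 204·104 = 21216
D: 494·70 = 34580
E: 157·83 = 13031
τ̂ = Σ Nₕx̄ₕ = 124631.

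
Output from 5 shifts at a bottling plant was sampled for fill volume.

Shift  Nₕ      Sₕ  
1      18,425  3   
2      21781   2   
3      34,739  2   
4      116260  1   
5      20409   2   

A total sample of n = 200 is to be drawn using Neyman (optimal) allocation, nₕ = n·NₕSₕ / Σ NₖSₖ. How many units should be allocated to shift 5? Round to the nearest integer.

1: NₕSₕ = 18425·3 = 55275
2: NₕSₕ = 21781·2 = 43562
3: NₕSₕ = 34739·2 = 69478
4: NₕSₕ = 116260·1 = 116260
5: NₕSₕ = 20409·2 = 40818
Σ NₕSₕ = 325393.
n_5 = 200·40818/325393 = 25.088... → 25.

25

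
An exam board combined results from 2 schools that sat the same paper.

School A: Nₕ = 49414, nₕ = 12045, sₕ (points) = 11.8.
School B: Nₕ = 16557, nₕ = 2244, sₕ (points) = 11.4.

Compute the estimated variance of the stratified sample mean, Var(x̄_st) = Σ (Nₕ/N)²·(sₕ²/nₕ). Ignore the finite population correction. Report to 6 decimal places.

0.010134

N = 65971. Term for each stratum: Wₕ²sₕ²/nₕ.
Var(x̄_st) = 0.006485614 + 0.003647909 = 0.010133523 → 0.010134.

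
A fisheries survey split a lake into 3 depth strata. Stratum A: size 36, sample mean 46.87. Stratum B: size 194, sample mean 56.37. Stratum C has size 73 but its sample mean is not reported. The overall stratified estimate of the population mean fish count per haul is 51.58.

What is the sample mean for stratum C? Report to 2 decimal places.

N = 36 + 194 + 73 = 303.
Overall total = μ·N = 51.58·303 = 15628.74.
Subtract the known strata: 36·46.87 + 194·56.37 = 12623.1.
Remaining total for stratum C: 15628.74 − 12623.1 = 3005.64.
Divide by its size: 3005.64 / 73 = 41.1732... → 41.17.

41.17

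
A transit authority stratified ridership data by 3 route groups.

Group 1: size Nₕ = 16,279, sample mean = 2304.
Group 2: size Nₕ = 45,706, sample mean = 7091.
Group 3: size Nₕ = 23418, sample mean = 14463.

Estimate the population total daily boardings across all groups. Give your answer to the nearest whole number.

Population total = Σ Nₕ·x̄ₕ (each stratum's size times its mean).
16279·2304 + 45706·7091 + 23418·14463 = 37506816 + 324101246 + 338694534 = 700302596.

700302596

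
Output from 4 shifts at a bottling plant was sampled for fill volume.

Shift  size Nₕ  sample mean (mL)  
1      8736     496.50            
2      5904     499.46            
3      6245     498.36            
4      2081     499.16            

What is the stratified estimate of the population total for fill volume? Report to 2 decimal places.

Population total = Σ Nₕ·x̄ₕ (each stratum's size times its mean).
8736·496.50 + 5904·499.46 + 6245·498.36 + 2081·499.16 = 4337424 + 2948811.84 + 3112258.2 + 1038751.96 = 11437246.00.

11437246.00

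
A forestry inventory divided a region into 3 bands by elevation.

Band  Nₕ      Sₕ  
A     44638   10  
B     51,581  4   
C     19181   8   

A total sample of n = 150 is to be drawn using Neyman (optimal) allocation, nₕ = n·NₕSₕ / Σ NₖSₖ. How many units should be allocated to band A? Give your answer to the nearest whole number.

A: NₕSₕ = 44638·10 = 446380
B: NₕSₕ = 51581·4 = 206324
C: NₕSₕ = 19181·8 = 153448
Σ NₕSₕ = 806152.
n_A = 150·446380/806152 = 83.058... → 83.

83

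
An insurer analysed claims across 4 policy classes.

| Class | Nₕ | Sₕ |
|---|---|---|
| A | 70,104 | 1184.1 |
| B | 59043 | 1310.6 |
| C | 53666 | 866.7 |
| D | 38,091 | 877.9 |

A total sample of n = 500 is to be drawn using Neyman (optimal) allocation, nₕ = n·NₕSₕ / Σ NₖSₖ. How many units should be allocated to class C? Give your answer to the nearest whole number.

97

Σ NₕSₕ = 70104·1184.1 + 59043·1310.6 + 53666·866.7 + 38091·877.9 = 240344313.3.
Share for C: 46512322.2/240344313.3 = 0.19352.
n_C = 500 × 0.19352 = 96.762... → 97.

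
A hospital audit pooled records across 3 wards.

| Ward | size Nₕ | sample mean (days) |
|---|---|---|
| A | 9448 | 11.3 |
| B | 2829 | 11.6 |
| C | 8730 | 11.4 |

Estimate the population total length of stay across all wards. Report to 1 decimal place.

Population total = Σ Nₕ·x̄ₕ (each stratum's size times its mean).
9448·11.3 + 2829·11.6 + 8730·11.4 = 106762.4 + 32816.4 + 99522 = 239100.8.

239100.8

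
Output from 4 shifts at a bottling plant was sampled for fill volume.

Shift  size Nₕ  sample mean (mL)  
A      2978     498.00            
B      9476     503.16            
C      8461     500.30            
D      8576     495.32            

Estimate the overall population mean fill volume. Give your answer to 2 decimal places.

N = 2978 + 9476 + 8461 + 8576 = 29491.
Overall mean = Σ (Nₕ/N)·x̄ₕ — weight by population share, not a simple average.
Σ Nₕx̄ₕ = 2978·498.00 + 9476·503.16 + 8461·500.30 + 8576·495.32 = 1483044 + 4767944.16 + 4233038.3 + 4247864.32 = 14731890.78.
Divide by N: 14731890.78 / 29491 = 499.5385... → 499.54.

499.54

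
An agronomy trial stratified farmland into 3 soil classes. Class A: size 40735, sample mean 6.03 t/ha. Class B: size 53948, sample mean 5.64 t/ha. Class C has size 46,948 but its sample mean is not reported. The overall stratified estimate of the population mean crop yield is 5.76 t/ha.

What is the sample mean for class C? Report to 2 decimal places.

5.66

N = 40735 + 53948 + 46948 = 141631.
Overall total = μ·N = 5.76·141631 = 815794.56.
Subtract the known strata: 40735·6.03 + 53948·5.64 = 549898.77.
Remaining total for class C: 815794.56 − 549898.77 = 265895.79.
Divide by its size: 265895.79 / 46948 = 5.6636... → 5.66.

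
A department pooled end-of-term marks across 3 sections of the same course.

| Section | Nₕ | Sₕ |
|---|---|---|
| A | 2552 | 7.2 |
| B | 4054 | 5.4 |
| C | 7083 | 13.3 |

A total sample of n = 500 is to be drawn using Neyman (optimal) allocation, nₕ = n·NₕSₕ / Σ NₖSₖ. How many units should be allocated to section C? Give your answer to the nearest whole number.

A: NₕSₕ = 2552·7.2 = 18374.4
B: NₕSₕ = 4054·5.4 = 21891.6
C: NₕSₕ = 7083·13.3 = 94203.9
Σ NₕSₕ = 134469.9.
n_C = 500·94203.9/134469.9 = 350.279... → 350.

350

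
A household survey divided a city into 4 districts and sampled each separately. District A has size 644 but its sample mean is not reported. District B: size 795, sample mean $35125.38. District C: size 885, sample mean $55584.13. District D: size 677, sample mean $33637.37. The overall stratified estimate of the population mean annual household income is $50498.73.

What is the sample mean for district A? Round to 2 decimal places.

Σ Nₕx̄ₕ = N·μ, so 644·x̄_A = 3001·50498.73 − (795·35125.38 + 885·55584.13 + 677·33637.37).
= 151546688.73 − 99889131.64 = 51657557.09.
x̄_A = 51657557.09 / 644 = 80213.5980... → 80213.60.

80213.60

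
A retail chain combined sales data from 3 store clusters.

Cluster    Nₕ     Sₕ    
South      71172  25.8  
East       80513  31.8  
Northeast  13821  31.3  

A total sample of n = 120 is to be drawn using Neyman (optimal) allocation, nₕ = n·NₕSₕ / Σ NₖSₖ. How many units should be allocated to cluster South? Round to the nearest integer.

South: NₕSₕ = 71172·25.8 = 1836237.6
East: NₕSₕ = 80513·31.8 = 2560313.4
Northeast: NₕSₕ = 13821·31.3 = 432597.3
Σ NₕSₕ = 4829148.3.
n_South = 120·1836237.6/4829148.3 = 45.629... → 46.

46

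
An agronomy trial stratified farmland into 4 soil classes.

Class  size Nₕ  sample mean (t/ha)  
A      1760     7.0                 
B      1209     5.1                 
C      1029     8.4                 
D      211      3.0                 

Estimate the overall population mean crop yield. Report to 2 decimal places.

N = 4209; weights Wₕ = Nₕ/N = (0.4182, 0.2872, 0.2445, 0.0501).
x̄_st = Σ Wₕ·x̄ₕ = 0.4182·7.0 + 0.2872·5.1 + 0.2445·8.4 + 0.0501·3.0 ≈ 6.5960...
→ 6.60.

6.60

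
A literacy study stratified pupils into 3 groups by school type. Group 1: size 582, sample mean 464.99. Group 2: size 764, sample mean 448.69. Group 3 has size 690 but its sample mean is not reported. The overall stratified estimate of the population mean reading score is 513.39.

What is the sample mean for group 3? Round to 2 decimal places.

N = 582 + 764 + 690 = 2036.
Overall total = μ·N = 513.39·2036 = 1045262.04.
Subtract the known strata: 582·464.99 + 764·448.69 = 613423.34.
Remaining total for group 3: 1045262.04 − 613423.34 = 431838.7.
Divide by its size: 431838.7 / 690 = 625.8532... → 625.85.

625.85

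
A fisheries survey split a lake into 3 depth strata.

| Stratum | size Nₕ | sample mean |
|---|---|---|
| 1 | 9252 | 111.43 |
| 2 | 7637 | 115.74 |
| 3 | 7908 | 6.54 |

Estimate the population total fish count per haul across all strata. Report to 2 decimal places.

1: 9252·111.43 = 1030950.36
2: 7637·115.74 = 883906.38
3: 7908·6.54 = 51718.32
τ̂ = Σ Nₕx̄ₕ = 1966575.06.

1966575.06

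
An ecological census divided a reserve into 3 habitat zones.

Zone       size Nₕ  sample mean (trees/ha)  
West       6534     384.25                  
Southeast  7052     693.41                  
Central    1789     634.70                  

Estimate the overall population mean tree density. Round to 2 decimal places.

x̄_st = (Σ Nₕx̄ₕ) / (Σ Nₕ) = (6534·384.25 + 7052·693.41 + 1789·634.70) / 15375
= 8536095.12 / 15375 = 555.1932... → 555.19.

555.19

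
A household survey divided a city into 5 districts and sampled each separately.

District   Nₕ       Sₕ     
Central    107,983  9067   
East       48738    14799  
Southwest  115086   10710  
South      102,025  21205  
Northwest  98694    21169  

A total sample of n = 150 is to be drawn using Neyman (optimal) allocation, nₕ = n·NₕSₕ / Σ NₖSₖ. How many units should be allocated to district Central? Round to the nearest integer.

20

Central: NₕSₕ = 107983·9067 = 979081861
East: NₕSₕ = 48738·14799 = 721273662
Southwest: NₕSₕ = 115086·10710 = 1232571060
South: NₕSₕ = 102025·21205 = 2163440125
Northwest: NₕSₕ = 98694·21169 = 2089253286
Σ NₕSₕ = 7185619994.
n_Central = 150·979081861/7185619994 = 20.438... → 20.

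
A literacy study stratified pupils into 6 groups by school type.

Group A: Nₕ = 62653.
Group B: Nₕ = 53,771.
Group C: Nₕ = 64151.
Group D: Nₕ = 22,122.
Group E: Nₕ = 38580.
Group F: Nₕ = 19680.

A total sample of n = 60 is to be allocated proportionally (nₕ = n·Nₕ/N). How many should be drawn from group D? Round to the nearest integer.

5

Share of group D = 22122/260957 = 0.08477.
Allocate 60 × 0.08477 = 5.086... → 5.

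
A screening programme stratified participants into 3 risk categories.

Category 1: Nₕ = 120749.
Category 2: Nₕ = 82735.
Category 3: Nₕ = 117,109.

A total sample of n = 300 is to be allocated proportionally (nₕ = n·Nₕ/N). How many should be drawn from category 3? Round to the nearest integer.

110

Share of category 3 = 117109/320593 = 0.36529.
Allocate 300 × 0.36529 = 109.587... → 110.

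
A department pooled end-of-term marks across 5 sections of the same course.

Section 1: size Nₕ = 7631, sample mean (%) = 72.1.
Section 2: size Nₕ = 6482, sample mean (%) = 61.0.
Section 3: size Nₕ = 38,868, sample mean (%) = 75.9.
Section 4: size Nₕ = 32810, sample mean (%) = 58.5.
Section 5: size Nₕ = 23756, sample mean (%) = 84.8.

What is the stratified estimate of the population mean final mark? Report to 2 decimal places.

N = 109547; weights Wₕ = Nₕ/N = (0.0697, 0.0592, 0.3548, 0.2995, 0.2169).
x̄_st = Σ Wₕ·x̄ₕ = 0.0697·72.1 + 0.0592·61.0 + 0.3548·75.9 + 0.2995·58.5 + 0.2169·84.8 ≈ 71.4723...
→ 71.47.

71.47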